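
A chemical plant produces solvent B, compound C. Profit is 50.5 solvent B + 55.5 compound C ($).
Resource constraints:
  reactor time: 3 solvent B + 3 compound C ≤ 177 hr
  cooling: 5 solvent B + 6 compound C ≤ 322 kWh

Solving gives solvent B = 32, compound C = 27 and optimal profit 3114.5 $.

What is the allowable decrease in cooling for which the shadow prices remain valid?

27

Binding constraints: reactor time, cooling. The basis is B = [[3,3],[5,6]] with det 3.
Per unit decrease in cooling, x* moves by d = (1, -1).
The basis stays optimal until compound C reaches 0; allowable decrease = 27 kWh.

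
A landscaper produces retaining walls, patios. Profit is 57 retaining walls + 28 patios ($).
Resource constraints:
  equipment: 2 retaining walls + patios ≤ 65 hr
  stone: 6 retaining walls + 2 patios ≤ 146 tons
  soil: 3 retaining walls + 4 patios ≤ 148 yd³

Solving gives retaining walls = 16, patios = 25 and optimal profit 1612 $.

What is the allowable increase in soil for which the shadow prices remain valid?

72

Binding constraints: stone, soil. The basis is B = [[6,2],[3,4]] with det 18.
Per unit increase in soil, x* moves by d = (-0.1111, 0.3333).
The basis stays optimal until equipment becomes binding; allowable increase = 72 yd³.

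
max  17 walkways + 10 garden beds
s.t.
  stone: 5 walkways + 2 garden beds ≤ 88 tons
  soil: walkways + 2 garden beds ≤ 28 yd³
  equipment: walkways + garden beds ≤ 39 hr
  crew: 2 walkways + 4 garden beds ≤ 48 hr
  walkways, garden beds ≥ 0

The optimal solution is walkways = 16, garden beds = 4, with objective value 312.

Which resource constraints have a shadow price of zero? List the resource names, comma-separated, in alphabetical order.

stone: 88/88 (binding)
soil: 24/28 (slack 4)
equipment: 20/39 (slack 19)
crew: 48/48 (binding)
By complementary slackness, a constraint with positive slack has shadow price 0 → equipment, soil.

equipment, soil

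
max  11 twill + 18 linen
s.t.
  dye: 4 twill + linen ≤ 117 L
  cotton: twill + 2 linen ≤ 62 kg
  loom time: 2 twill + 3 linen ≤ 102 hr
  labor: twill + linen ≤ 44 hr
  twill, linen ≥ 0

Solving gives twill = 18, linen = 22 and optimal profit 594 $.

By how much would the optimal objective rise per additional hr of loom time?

4

Check each constraint at x*: dye 94/117 (slack 23); cotton 62/62 (tight); loom time 102/102 (tight); labor 40/44 (slack 4).
Since dye, labor are not tight, their duals are 0.
From A_Bᵀ y = c: 1·y_cotton + 2·y_loom time = 11; 2·y_cotton + 3·y_loom time = 18.
→ y_cotton = 3 and y_loom time = 4.
Shadow price of loom time = 4.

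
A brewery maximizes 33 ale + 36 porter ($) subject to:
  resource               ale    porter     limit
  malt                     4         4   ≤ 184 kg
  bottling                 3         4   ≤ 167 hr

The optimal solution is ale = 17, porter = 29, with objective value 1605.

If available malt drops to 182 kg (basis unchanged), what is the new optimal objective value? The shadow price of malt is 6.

1593

Δb = -2, so new z* = 1605 + (6)·(-2) = 1605 − 12 = 1593.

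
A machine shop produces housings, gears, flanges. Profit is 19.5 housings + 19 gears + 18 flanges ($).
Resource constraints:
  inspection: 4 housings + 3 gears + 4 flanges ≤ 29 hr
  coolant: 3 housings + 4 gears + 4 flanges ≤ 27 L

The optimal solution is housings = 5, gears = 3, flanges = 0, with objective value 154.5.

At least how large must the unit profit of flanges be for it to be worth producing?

Check each constraint at x*: inspection 29/29 (tight); coolant 27/27 (tight).
Dual feasibility on the basic columns requires 4·y_inspection + 3·y_coolant = 19.5, 3·y_inspection + 4·y_coolant = 19.
→ y_inspection = 3 and y_coolant = 2.5.
flanges enters the basis when its profit ≥ yᵀa₃ = 3·4 + 2.5·4 = 22.

22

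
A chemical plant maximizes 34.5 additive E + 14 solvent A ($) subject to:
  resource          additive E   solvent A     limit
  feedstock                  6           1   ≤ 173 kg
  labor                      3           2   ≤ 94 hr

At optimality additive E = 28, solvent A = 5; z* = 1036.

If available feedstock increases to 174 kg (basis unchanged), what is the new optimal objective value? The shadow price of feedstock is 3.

1039

Δb = 1, so new z* = 1036 + (3)·(1) = 1036 + 3 = 1039.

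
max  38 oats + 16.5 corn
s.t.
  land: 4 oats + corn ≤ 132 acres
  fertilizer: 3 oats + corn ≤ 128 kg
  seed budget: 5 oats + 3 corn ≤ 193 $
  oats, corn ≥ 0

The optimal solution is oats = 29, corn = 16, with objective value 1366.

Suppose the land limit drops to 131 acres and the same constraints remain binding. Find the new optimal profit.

1361.5

Check each constraint at x*: land 132/132 (tight); fertilizer 103/128 (slack 25); seed budget 193/193 (tight).
Since fertilizer is not tight, its dual is 0.
From A_Bᵀ y = c: 4·y_land + 5·y_seed budget = 38; 1·y_land + 3·y_seed budget = 16.5.
This yields shadow prices y_land = 4.5, y_seed budget = 4.
Δz = y_land·Δb = 4.5 × (-1) = -4.5, so new z* = 1366 − 4.5 = 1361.5.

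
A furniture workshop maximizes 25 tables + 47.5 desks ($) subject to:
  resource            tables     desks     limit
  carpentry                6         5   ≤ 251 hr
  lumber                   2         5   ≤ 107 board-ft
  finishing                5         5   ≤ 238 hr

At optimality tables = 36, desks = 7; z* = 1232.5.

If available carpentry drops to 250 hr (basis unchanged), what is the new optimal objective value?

At the optimum: carpentry uses 251 of 251 (binding); lumber uses 107 of 107 (binding); finishing uses 215 of 238 (slack = 23).
Since finishing is not tight, its dual is 0.
Dual feasibility on the basic columns requires 6·y_carpentry + 2·y_lumber = 25, 5·y_carpentry + 5·y_lumber = 47.5.
Solving: y_carpentry = 1.5, y_lumber = 8.
Δz = y_carpentry·Δb = 1.5 × (-1) = -1.5, so new z* = 1232.5 − 1.5 = 1231.

1231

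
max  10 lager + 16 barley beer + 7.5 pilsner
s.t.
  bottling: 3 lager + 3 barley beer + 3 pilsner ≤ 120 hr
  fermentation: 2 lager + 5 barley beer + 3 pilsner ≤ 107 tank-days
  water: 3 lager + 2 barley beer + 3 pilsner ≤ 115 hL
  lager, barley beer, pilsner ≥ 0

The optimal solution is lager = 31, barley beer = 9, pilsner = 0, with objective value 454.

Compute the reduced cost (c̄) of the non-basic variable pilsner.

Check each constraint at x*: bottling 120/120 (tight); fermentation 107/107 (tight); water 111/115 (slack 4).
By complementary slackness, y = 0 for the non-binding constraint.
Dual feasibility on the basic columns requires 3·y_bottling + 2·y_fermentation = 10, 3·y_bottling + 5·y_fermentation = 16.
Solving: y_bottling = 2, y_fermentation = 2.
Reduced cost of pilsner: c₃ − yᵀa₃ = 7.5 − (2·3 + 2·3) = 7.5 − 12 = -4.5.

-4.5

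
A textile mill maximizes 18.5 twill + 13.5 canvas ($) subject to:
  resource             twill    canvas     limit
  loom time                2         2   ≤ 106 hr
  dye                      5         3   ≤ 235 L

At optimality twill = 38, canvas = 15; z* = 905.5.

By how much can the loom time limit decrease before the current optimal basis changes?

Binding constraints: loom time, dye. The basis is B = [[2,2],[5,3]] with det -4.
Per unit decrease in loom time, x* moves by d = (0.75, -1.25).
The basis stays optimal until canvas reaches 0; allowable decrease = 12 hr.

12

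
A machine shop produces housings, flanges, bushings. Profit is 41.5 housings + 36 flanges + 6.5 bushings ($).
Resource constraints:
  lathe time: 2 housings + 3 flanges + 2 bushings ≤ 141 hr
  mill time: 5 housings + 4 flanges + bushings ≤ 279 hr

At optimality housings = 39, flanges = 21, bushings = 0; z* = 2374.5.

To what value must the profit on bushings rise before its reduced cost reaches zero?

Both lathe time and mill time are binding at x*.
Dual feasibility on the basic columns requires 2·y_lathe time + 5·y_mill time = 41.5, 3·y_lathe time + 4·y_mill time = 36.
Solving: y_lathe time = 2, y_mill time = 7.5.
bushings enters the basis when its profit ≥ yᵀa₃ = 2·2 + 7.5·1 = 11.5.

11.5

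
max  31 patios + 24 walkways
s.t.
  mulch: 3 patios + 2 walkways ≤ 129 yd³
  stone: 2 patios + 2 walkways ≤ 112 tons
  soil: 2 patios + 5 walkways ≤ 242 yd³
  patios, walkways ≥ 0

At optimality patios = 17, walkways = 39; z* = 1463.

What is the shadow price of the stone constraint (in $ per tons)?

Check each constraint at x*: mulch 129/129 (tight); stone 112/112 (tight); soil 229/242 (slack 13).
Since soil is not tight, its dual is 0.
Dual feasibility on the basic columns requires 3·y_mulch + 2·y_stone = 31, 2·y_mulch + 2·y_stone = 24.
→ y_mulch = 7 and y_stone = 5.
Shadow price of stone = 5.

5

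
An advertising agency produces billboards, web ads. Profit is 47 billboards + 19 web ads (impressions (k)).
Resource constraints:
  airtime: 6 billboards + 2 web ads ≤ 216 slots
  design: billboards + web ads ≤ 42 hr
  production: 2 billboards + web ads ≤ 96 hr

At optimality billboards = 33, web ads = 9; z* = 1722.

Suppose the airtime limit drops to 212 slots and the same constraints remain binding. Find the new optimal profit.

Binding: airtime and design. Non-binding: production (21 unused).
By complementary slackness, y = 0 for the non-binding constraint.
The binding rows give the dual system: 6·y_airtime + 1·y_design = 47 and 2·y_airtime + 1·y_design = 19.
→ y_airtime = 7 and y_design = 5.
Δz = y_airtime·Δb = 7 × (-4) = -28, so new z* = 1722 − 28 = 1694.

1694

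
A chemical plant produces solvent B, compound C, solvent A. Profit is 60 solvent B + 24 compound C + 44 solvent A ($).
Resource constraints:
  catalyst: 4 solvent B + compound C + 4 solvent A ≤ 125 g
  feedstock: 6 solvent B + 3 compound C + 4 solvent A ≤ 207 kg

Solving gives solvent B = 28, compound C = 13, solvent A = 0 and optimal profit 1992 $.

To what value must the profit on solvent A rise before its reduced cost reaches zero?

48

At the optimum: catalyst uses 125 of 125 (binding); feedstock uses 207 of 207 (binding).
Dual feasibility on the basic columns requires 4·y_catalyst + 6·y_feedstock = 60, 1·y_catalyst + 3·y_feedstock = 24.
→ y_catalyst = 6 and y_feedstock = 6.
solvent A enters the basis when its profit ≥ yᵀa₃ = 6·4 + 6·4 = 48.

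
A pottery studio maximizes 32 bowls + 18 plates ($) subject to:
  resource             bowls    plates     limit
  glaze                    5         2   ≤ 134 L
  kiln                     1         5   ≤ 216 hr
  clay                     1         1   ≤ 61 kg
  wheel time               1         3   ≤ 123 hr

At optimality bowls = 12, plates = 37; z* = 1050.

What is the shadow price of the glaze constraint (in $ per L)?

At the optimum: glaze uses 134 of 134 (binding); kiln uses 197 of 216 (slack = 19); clay uses 49 of 61 (slack = 12); wheel time uses 123 of 123 (binding).
Slack constraints have shadow price 0 (complementary slackness).
The binding rows give the dual system: 5·y_glaze + 1·y_wheel time = 32 and 2·y_glaze + 3·y_wheel time = 18.
→ y_glaze = 6 and y_wheel time = 2.
Shadow price of glaze = 6.

6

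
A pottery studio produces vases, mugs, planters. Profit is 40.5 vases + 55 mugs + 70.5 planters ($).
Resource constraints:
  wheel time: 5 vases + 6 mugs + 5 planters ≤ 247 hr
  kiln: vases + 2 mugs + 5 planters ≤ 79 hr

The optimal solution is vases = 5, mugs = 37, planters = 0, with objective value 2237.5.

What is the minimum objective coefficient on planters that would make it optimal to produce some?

Check each constraint at x*: wheel time 247/247 (tight); kiln 79/79 (tight).
Dual feasibility on the basic columns requires 5·y_wheel time + 1·y_kiln = 40.5, 6·y_wheel time + 2·y_kiln = 55.
This yields shadow prices y_wheel time = 6.5, y_kiln = 8.
planters enters the basis when its profit ≥ yᵀa₃ = 6.5·5 + 8·5 = 72.5.

72.5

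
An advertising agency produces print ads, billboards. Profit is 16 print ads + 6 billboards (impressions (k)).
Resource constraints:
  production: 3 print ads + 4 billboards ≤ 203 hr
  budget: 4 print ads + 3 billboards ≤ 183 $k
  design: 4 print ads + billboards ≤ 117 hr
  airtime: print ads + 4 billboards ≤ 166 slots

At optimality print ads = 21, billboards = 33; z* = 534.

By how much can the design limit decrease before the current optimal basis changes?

8

Binding constraints: budget, design. The basis is B = [[4,3],[4,1]] with det -8.
Per unit decrease in design, x* moves by d = (-0.375, 0.5).
The basis stays optimal until airtime becomes binding; allowable decrease = 8 hr.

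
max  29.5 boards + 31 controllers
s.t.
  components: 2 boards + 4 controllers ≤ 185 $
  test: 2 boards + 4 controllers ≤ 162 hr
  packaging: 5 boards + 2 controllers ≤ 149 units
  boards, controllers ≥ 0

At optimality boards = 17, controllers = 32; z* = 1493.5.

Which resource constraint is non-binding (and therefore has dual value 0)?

components

components: 162/185 (slack 23)
test: 162/162 (binding)
packaging: 149/149 (binding)
By complementary slackness, a constraint with positive slack has shadow price 0 → components.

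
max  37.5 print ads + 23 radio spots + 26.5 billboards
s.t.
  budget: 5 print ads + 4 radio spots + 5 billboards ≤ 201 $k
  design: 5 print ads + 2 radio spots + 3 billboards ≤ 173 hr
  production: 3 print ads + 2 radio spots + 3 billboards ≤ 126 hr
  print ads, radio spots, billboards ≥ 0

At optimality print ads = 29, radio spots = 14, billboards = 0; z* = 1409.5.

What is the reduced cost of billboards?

Binding: budget and design. Non-binding: production (11 unused).
Slack constraints have shadow price 0 (complementary slackness).
The binding rows give the dual system: 5·y_budget + 5·y_design = 37.5 and 4·y_budget + 2·y_design = 23.
Solving: y_budget = 4, y_design = 3.5.
Reduced cost of billboards: c₃ − yᵀa₃ = 26.5 − (4·5 + 3.5·3) = 26.5 − 30.5 = -4.

-4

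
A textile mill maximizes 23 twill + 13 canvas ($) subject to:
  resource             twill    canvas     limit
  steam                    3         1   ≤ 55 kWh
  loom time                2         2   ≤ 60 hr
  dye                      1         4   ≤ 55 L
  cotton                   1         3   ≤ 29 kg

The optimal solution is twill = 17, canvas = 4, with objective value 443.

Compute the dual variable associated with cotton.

2

At the optimum: steam uses 55 of 55 (binding); loom time uses 42 of 60 (slack = 18); dye uses 33 of 55 (slack = 22); cotton uses 29 of 29 (binding).
Since loom time, dye are not tight, their duals are 0.
From A_Bᵀ y = c: 3·y_steam + 1·y_cotton = 23; 1·y_steam + 3·y_cotton = 13.
Solving: y_steam = 7, y_cotton = 2.
Shadow price of cotton = 2.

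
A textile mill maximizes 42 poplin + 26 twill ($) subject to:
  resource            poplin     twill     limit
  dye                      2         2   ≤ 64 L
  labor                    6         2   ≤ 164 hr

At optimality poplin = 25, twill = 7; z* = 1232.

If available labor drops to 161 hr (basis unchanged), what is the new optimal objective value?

Both dye and labor are binding at x*.
The binding rows give the dual system: 2·y_dye + 6·y_labor = 42 and 2·y_dye + 2·y_labor = 26.
This yields shadow prices y_dye = 9, y_labor = 4.
Δz = y_labor·Δb = 4 × (-3) = -12, so new z* = 1232 − 12 = 1220.

1220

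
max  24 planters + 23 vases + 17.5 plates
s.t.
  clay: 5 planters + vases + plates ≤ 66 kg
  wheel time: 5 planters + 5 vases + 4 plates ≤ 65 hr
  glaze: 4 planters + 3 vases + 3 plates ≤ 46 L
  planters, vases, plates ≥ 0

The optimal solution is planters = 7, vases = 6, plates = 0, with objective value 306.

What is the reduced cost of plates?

-1.5

Binding: wheel time and glaze. Non-binding: clay (25 unused).
Since clay is not tight, its dual is 0.
From A_Bᵀ y = c: 5·y_wheel time + 4·y_glaze = 24; 5·y_wheel time + 3·y_glaze = 23.
This yields shadow prices y_wheel time = 4, y_glaze = 1.
Reduced cost of plates: c₃ − yᵀa₃ = 17.5 − (4·4 + 1·3) = 17.5 − 19 = -1.5.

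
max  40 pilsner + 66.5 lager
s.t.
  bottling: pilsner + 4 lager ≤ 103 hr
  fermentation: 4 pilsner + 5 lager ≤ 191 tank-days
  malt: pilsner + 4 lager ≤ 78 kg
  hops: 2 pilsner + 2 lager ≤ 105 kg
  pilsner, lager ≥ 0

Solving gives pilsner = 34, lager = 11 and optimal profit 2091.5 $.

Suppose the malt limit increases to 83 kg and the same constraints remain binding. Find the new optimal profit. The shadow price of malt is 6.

Δb = 5, so new z* = 2091.5 + (6)·(5) = 2091.5 + 30 = 2121.5.

2121.5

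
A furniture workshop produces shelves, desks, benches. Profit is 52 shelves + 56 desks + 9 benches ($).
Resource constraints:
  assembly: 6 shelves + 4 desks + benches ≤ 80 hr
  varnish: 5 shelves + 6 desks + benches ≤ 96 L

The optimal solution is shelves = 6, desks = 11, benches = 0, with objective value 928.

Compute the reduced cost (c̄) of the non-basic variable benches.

-1

Check each constraint at x*: assembly 80/80 (tight); varnish 96/96 (tight).
From A_Bᵀ y = c: 6·y_assembly + 5·y_varnish = 52; 4·y_assembly + 6·y_varnish = 56.
→ y_assembly = 2 and y_varnish = 8.
Reduced cost of benches: c₃ − yᵀa₃ = 9 − (2·1 + 8·1) = 9 − 10 = -1.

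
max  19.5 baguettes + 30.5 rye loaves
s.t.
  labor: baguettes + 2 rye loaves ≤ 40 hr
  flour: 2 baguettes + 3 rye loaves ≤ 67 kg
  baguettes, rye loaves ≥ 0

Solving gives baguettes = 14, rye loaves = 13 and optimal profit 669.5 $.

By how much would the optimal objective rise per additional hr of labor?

Both labor and flour are binding at x*.
Dual feasibility on the basic columns requires 1·y_labor + 2·y_flour = 19.5, 2·y_labor + 3·y_flour = 30.5.
→ y_labor = 2.5 and y_flour = 8.5.
Shadow price of labor = 2.5.

2.5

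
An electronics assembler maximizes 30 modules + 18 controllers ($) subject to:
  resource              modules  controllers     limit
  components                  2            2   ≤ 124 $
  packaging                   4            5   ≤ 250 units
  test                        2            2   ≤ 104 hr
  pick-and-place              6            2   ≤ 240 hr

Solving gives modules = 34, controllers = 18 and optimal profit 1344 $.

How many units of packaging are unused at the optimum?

24

packaging used = 4·34 + 5·18 = 226; slack = 250 − 226 = 24.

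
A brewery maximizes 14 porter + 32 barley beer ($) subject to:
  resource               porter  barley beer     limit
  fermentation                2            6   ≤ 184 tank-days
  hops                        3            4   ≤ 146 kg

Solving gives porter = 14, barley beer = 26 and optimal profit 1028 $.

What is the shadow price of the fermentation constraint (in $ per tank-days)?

Check each constraint at x*: fermentation 184/184 (tight); hops 146/146 (tight).
The binding rows give the dual system: 2·y_fermentation + 3·y_hops = 14 and 6·y_fermentation + 4·y_hops = 32.
This yields shadow prices y_fermentation = 4, y_hops = 2.
Shadow price of fermentation = 4.

4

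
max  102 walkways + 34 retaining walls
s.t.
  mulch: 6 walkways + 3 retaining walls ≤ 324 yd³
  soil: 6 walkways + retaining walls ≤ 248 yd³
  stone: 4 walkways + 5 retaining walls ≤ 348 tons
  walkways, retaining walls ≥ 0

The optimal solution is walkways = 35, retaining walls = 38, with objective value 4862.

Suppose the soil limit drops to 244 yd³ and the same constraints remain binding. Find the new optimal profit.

4828

Check each constraint at x*: mulch 324/324 (tight); soil 248/248 (tight); stone 330/348 (slack 18).
Since stone is not tight, its dual is 0.
Dual feasibility on the basic columns requires 6·y_mulch + 6·y_soil = 102, 3·y_mulch + 1·y_soil = 34.
→ y_mulch = 8.5 and y_soil = 8.5.
Δz = y_soil·Δb = 8.5 × (-4) = -34, so new z* = 4862 − 34 = 4828.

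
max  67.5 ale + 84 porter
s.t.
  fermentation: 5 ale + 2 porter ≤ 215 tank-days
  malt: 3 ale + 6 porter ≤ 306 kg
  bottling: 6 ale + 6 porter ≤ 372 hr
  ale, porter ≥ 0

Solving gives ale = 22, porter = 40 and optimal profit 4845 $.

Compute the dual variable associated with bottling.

8.5

At the optimum: fermentation uses 190 of 215 (slack = 25); malt uses 306 of 306 (binding); bottling uses 372 of 372 (binding).
Slack constraints have shadow price 0 (complementary slackness).
Dual feasibility on the basic columns requires 3·y_malt + 6·y_bottling = 67.5, 6·y_malt + 6·y_bottling = 84.
→ y_malt = 5.5 and y_bottling = 8.5.
Shadow price of bottling = 8.5.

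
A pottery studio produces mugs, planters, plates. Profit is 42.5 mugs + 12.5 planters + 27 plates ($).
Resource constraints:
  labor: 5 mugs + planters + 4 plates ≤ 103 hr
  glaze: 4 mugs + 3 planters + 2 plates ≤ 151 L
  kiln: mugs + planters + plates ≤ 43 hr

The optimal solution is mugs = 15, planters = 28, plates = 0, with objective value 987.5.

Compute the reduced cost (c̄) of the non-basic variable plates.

Binding: labor and kiln. Non-binding: glaze (7 unused).
By complementary slackness, y = 0 for the non-binding constraint.
The binding rows give the dual system: 5·y_labor + 1·y_kiln = 42.5 and 1·y_labor + 1·y_kiln = 12.5.
→ y_labor = 7.5 and y_kiln = 5.
Reduced cost of plates: c₃ − yᵀa₃ = 27 − (7.5·4 + 5·1) = 27 − 35 = -8.

-8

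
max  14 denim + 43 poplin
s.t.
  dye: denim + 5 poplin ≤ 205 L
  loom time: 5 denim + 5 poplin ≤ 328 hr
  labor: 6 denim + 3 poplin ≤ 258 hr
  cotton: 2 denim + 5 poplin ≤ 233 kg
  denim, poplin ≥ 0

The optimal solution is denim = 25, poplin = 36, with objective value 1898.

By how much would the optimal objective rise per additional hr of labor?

At the optimum: dye uses 205 of 205 (binding); loom time uses 305 of 328 (slack = 23); labor uses 258 of 258 (binding); cotton uses 230 of 233 (slack = 3).
Since loom time, cotton are not tight, their duals are 0.
Dual feasibility on the basic columns requires 1·y_dye + 6·y_labor = 14, 5·y_dye + 3·y_labor = 43.
→ y_dye = 8 and y_labor = 1.
Shadow price of labor = 1.

1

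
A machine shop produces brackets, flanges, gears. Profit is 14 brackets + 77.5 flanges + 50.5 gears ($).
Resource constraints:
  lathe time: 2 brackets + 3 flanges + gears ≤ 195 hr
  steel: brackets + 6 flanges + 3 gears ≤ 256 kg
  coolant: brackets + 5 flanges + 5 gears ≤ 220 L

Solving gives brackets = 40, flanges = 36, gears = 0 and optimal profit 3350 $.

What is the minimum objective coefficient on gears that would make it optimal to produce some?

At the optimum: lathe time uses 188 of 195 (slack = 7); steel uses 256 of 256 (binding); coolant uses 220 of 220 (binding).
Since lathe time is not tight, its dual is 0.
The binding rows give the dual system: 1·y_steel + 1·y_coolant = 14 and 6·y_steel + 5·y_coolant = 77.5.
This yields shadow prices y_steel = 7.5, y_coolant = 6.5.
gears enters the basis when its profit ≥ yᵀa₃ = 7.5·3 + 6.5·5 = 55.

55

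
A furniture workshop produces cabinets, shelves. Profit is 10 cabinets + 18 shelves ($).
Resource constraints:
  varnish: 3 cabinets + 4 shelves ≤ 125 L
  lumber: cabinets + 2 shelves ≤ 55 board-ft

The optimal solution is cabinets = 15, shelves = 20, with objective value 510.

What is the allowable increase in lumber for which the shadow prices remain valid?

Binding constraints: varnish, lumber. The basis is B = [[3,4],[1,2]] with det 2.
Per unit increase in lumber, x* moves by d = (-2, 1.5).
The basis stays optimal until cabinets reaches 0; allowable increase = 7.5 board-ft.

7.5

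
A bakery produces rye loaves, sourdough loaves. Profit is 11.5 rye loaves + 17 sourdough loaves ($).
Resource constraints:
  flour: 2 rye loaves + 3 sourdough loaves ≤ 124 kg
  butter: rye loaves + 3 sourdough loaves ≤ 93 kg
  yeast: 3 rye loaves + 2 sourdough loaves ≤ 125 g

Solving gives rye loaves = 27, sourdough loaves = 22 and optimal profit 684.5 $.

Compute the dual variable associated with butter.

4

At the optimum: flour uses 120 of 124 (slack = 4); butter uses 93 of 93 (binding); yeast uses 125 of 125 (binding).
By complementary slackness, y = 0 for the non-binding constraint.
The binding rows give the dual system: 1·y_butter + 3·y_yeast = 11.5 and 3·y_butter + 2·y_yeast = 17.
This yields shadow prices y_butter = 4, y_yeast = 2.5.
Shadow price of butter = 4.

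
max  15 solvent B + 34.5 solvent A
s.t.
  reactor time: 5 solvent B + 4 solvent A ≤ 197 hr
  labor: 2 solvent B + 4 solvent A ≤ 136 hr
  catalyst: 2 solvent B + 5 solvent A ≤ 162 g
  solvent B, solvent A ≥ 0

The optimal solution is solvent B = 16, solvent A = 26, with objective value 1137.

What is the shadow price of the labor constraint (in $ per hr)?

Binding: labor and catalyst. Non-binding: reactor time (13 unused).
By complementary slackness, y = 0 for the non-binding constraint.
The binding rows give the dual system: 2·y_labor + 2·y_catalyst = 15 and 4·y_labor + 5·y_catalyst = 34.5.
This yields shadow prices y_labor = 3, y_catalyst = 4.5.
Shadow price of labor = 3.

3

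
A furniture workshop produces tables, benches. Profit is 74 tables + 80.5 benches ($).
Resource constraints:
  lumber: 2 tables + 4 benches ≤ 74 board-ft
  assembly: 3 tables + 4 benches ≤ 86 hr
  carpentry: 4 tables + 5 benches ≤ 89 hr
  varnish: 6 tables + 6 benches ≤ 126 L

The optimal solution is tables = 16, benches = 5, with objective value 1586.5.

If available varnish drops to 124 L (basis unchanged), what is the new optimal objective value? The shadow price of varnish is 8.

Δb = -2, so new z* = 1586.5 + (8)·(-2) = 1586.5 − 16 = 1570.5.

1570.5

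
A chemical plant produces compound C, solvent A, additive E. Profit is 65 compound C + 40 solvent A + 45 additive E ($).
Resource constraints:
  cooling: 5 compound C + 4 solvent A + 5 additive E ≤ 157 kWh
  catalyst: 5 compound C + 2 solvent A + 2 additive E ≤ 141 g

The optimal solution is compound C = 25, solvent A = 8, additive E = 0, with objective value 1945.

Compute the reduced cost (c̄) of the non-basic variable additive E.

Both cooling and catalyst are binding at x*.
Dual feasibility on the basic columns requires 5·y_cooling + 5·y_catalyst = 65, 4·y_cooling + 2·y_catalyst = 40.
This yields shadow prices y_cooling = 7, y_catalyst = 6.
Reduced cost of additive E: c₃ − yᵀa₃ = 45 − (7·5 + 6·2) = 45 − 47 = -2.

-2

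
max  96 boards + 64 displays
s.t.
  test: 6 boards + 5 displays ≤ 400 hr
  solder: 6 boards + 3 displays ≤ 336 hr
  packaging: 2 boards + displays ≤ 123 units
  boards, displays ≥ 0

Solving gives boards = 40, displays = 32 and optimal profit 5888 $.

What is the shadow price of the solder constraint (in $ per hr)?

8

Binding: test and solder. Non-binding: packaging (11 unused).
By complementary slackness, y = 0 for the non-binding constraint.
From A_Bᵀ y = c: 6·y_test + 6·y_solder = 96; 5·y_test + 3·y_solder = 64.
→ y_test = 8 and y_solder = 8.
Shadow price of solder = 8.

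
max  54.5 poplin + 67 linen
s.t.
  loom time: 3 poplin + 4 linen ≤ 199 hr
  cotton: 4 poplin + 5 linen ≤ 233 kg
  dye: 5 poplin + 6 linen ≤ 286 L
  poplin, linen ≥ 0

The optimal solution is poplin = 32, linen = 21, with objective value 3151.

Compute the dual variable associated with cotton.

8

Check each constraint at x*: loom time 180/199 (slack 19); cotton 233/233 (tight); dye 286/286 (tight).
Slack constraints have shadow price 0 (complementary slackness).
The binding rows give the dual system: 4·y_cotton + 5·y_dye = 54.5 and 5·y_cotton + 6·y_dye = 67.
This yields shadow prices y_cotton = 8, y_dye = 4.5.
Shadow price of cotton = 8.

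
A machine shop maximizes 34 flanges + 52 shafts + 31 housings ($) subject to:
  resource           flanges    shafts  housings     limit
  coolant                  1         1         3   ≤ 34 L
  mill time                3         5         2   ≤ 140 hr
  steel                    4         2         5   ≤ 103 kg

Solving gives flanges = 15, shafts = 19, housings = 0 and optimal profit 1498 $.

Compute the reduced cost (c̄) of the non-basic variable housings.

Binding: coolant and mill time. Non-binding: steel (5 unused).
By complementary slackness, y = 0 for the non-binding constraint.
From A_Bᵀ y = c: 1·y_coolant + 3·y_mill time = 34; 1·y_coolant + 5·y_mill time = 52.
→ y_coolant = 7 and y_mill time = 9.
Reduced cost of housings: c₃ − yᵀa₃ = 31 − (7·3 + 9·2) = 31 − 39 = -8.

-8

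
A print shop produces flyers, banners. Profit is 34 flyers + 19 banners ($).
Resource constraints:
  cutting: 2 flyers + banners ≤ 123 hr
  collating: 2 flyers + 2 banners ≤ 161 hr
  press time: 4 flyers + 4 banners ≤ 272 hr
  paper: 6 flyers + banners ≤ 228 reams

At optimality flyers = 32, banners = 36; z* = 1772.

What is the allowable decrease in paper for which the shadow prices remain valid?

Binding constraints: press time, paper. The basis is B = [[4,4],[6,1]] with det -20.
Per unit decrease in paper, x* moves by d = (-0.2, 0.2).
The basis stays optimal until flyers reaches 0; allowable decrease = 160 reams.

160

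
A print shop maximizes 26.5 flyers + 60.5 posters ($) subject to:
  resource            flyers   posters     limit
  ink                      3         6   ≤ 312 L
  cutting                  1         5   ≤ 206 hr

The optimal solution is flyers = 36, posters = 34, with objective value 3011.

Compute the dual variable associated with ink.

Check each constraint at x*: ink 312/312 (tight); cutting 206/206 (tight).
Dual feasibility on the basic columns requires 3·y_ink + 1·y_cutting = 26.5, 6·y_ink + 5·y_cutting = 60.5.
→ y_ink = 8 and y_cutting = 2.5.
Shadow price of ink = 8.

8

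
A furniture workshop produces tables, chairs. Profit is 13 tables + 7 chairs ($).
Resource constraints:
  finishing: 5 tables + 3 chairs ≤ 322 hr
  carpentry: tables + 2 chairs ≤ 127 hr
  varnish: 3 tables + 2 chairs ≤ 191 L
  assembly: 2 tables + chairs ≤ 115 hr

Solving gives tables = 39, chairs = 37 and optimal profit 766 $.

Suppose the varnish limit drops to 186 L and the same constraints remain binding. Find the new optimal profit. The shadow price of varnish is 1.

Δb = -5, so new z* = 766 + (1)·(-5) = 766 − 5 = 761.

761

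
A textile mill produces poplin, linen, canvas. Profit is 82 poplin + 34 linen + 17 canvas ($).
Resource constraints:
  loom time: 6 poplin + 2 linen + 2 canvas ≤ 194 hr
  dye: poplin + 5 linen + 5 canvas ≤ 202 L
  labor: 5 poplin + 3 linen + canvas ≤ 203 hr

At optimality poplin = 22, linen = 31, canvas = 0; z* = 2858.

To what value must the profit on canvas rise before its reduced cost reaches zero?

24

Binding: loom time and labor. Non-binding: dye (25 unused).
Slack constraints have shadow price 0 (complementary slackness).
From A_Bᵀ y = c: 6·y_loom time + 5·y_labor = 82; 2·y_loom time + 3·y_labor = 34.
Solving: y_loom time = 9.5, y_labor = 5.
canvas enters the basis when its profit ≥ yᵀa₃ = 9.5·2 + 5·1 = 24.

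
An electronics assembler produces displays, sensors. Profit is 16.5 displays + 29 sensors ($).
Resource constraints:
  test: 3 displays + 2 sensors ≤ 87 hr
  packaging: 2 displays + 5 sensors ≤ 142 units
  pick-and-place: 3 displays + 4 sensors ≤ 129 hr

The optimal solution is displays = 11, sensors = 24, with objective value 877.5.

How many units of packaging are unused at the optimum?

0

packaging used = 2·11 + 5·24 = 142; slack = 142 − 142 = 0.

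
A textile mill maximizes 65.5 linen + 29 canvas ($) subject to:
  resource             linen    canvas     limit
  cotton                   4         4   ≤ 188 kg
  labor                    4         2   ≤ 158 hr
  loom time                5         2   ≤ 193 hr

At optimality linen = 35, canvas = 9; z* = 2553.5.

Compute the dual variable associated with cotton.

Binding: labor and loom time. Non-binding: cotton (12 unused).
Slack constraints have shadow price 0 (complementary slackness).
From A_Bᵀ y = c: 4·y_labor + 5·y_loom time = 65.5; 2·y_labor + 2·y_loom time = 29.
→ y_labor = 7 and y_loom time = 7.5.
Shadow price of cotton = 0.

0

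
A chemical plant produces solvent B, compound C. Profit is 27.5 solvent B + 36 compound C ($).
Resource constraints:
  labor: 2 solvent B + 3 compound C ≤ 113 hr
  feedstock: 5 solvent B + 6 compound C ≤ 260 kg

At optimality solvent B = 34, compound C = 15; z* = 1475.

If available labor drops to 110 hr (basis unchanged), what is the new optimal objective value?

1460

Both labor and feedstock are binding at x*.
Dual feasibility on the basic columns requires 2·y_labor + 5·y_feedstock = 27.5, 3·y_labor + 6·y_feedstock = 36.
Solving: y_labor = 5, y_feedstock = 3.5.
Δz = y_labor·Δb = 5 × (-3) = -15, so new z* = 1475 − 15 = 1460.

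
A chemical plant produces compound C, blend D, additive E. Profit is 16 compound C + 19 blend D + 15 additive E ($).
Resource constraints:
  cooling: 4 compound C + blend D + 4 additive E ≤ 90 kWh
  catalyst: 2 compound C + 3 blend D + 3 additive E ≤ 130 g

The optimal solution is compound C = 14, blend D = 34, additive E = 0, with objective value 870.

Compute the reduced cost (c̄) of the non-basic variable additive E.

-7

At the optimum: cooling uses 90 of 90 (binding); catalyst uses 130 of 130 (binding).
Dual feasibility on the basic columns requires 4·y_cooling + 2·y_catalyst = 16, 1·y_cooling + 3·y_catalyst = 19.
→ y_cooling = 1 and y_catalyst = 6.
Reduced cost of additive E: c₃ − yᵀa₃ = 15 − (1·4 + 6·3) = 15 − 22 = -7.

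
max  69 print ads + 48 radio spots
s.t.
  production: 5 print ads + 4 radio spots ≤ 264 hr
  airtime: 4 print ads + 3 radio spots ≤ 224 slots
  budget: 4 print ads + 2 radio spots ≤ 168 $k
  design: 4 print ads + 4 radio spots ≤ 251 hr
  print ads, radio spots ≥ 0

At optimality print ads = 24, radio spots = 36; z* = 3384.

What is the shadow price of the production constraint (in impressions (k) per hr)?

Binding: production and budget. Non-binding: airtime (20 unused), design (11 unused).
By complementary slackness, y = 0 for the non-binding constraints.
From A_Bᵀ y = c: 5·y_production + 4·y_budget = 69; 4·y_production + 2·y_budget = 48.
This yields shadow prices y_production = 9, y_budget = 6.
Shadow price of production = 9.

9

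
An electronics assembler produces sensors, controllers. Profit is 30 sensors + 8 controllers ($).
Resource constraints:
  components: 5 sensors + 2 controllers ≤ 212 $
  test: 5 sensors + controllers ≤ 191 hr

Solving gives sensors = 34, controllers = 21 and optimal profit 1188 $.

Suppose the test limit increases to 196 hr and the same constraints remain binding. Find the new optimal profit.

1208

Both components and test are binding at x*.
From A_Bᵀ y = c: 5·y_components + 5·y_test = 30; 2·y_components + 1·y_test = 8.
→ y_components = 2 and y_test = 4.
Δz = y_test·Δb = 4 × (5) = 20, so new z* = 1188 + 20 = 1208.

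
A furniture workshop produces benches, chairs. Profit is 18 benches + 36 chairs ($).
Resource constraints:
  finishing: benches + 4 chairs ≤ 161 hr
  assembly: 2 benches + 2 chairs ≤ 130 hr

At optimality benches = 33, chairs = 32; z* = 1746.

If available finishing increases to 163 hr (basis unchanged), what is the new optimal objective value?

Check each constraint at x*: finishing 161/161 (tight); assembly 130/130 (tight).
Dual feasibility on the basic columns requires 1·y_finishing + 2·y_assembly = 18, 4·y_finishing + 2·y_assembly = 36.
This yields shadow prices y_finishing = 6, y_assembly = 6.
Δz = y_finishing·Δb = 6 × (2) = 12, so new z* = 1746 + 12 = 1758.

1758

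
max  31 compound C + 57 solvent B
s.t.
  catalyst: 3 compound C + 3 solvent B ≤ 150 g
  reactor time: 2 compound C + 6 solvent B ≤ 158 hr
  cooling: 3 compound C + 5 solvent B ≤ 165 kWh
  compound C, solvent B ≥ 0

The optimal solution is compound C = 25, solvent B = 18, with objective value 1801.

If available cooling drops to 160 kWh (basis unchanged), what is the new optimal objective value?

Binding: reactor time and cooling. Non-binding: catalyst (21 unused).
Since catalyst is not tight, its dual is 0.
From A_Bᵀ y = c: 2·y_reactor time + 3·y_cooling = 31; 6·y_reactor time + 5·y_cooling = 57.
Solving: y_reactor time = 2, y_cooling = 9.
Δz = y_cooling·Δb = 9 × (-5) = -45, so new z* = 1801 − 45 = 1756.

1756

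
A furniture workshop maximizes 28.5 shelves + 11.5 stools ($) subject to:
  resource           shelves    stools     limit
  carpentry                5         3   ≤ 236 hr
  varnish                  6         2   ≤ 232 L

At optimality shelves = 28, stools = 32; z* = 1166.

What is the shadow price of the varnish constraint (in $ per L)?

3.5

Check each constraint at x*: carpentry 236/236 (tight); varnish 232/232 (tight).
The binding rows give the dual system: 5·y_carpentry + 6·y_varnish = 28.5 and 3·y_carpentry + 2·y_varnish = 11.5.
Solving: y_carpentry = 1.5, y_varnish = 3.5.
Shadow price of varnish = 3.5.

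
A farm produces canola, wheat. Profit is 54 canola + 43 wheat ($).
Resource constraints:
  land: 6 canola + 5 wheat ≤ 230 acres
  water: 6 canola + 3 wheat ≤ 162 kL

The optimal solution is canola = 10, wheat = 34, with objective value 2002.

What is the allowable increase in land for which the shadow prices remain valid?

40

Binding constraints: land, water. The basis is B = [[6,5],[6,3]] with det -12.
Per unit increase in land, x* moves by d = (-0.25, 0.5).
The basis stays optimal until canola reaches 0; allowable increase = 40 acres.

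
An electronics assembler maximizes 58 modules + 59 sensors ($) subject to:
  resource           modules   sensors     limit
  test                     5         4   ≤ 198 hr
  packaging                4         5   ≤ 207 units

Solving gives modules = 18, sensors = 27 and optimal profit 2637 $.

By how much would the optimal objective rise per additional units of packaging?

7

Check each constraint at x*: test 198/198 (tight); packaging 207/207 (tight).
The binding rows give the dual system: 5·y_test + 4·y_packaging = 58 and 4·y_test + 5·y_packaging = 59.
→ y_test = 6 and y_packaging = 7.
Shadow price of packaging = 7.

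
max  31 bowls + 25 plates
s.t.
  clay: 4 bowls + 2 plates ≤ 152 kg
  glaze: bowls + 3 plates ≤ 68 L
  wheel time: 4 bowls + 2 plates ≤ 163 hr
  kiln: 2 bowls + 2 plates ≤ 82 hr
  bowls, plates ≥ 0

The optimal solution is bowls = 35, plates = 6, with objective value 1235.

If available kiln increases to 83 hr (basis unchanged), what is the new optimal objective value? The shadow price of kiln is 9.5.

Δb = 1, so new z* = 1235 + (9.5)·(1) = 1235 + 9.5 = 1244.5.

1244.5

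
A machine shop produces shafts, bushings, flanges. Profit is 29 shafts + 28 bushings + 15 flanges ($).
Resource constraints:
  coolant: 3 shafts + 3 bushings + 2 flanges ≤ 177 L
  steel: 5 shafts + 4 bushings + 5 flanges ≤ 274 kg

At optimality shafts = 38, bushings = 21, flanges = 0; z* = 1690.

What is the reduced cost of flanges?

-6

Check each constraint at x*: coolant 177/177 (tight); steel 274/274 (tight).
The binding rows give the dual system: 3·y_coolant + 5·y_steel = 29 and 3·y_coolant + 4·y_steel = 28.
Solving: y_coolant = 8, y_steel = 1.
Reduced cost of flanges: c₃ − yᵀa₃ = 15 − (8·2 + 1·5) = 15 − 21 = -6.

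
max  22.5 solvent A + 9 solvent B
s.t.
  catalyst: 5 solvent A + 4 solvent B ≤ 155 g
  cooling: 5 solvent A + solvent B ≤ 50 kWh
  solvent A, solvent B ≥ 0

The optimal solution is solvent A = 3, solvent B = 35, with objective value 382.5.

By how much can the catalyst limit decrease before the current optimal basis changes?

Binding constraints: catalyst, cooling. The basis is B = [[5,4],[5,1]] with det -15.
Per unit decrease in catalyst, x* moves by d = (0.0667, -0.3333).
The basis stays optimal until solvent B reaches 0; allowable decrease = 105 g.

105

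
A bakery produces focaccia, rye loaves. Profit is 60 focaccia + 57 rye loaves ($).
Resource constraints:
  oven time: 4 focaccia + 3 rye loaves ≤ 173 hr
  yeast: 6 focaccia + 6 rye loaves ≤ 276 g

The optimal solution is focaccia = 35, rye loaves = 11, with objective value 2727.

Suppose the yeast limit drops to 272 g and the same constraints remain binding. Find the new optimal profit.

2695

Both oven time and yeast are binding at x*.
The binding rows give the dual system: 4·y_oven time + 6·y_yeast = 60 and 3·y_oven time + 6·y_yeast = 57.
This yields shadow prices y_oven time = 3, y_yeast = 8.
Δz = y_yeast·Δb = 8 × (-4) = -32, so new z* = 2727 − 32 = 2695.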